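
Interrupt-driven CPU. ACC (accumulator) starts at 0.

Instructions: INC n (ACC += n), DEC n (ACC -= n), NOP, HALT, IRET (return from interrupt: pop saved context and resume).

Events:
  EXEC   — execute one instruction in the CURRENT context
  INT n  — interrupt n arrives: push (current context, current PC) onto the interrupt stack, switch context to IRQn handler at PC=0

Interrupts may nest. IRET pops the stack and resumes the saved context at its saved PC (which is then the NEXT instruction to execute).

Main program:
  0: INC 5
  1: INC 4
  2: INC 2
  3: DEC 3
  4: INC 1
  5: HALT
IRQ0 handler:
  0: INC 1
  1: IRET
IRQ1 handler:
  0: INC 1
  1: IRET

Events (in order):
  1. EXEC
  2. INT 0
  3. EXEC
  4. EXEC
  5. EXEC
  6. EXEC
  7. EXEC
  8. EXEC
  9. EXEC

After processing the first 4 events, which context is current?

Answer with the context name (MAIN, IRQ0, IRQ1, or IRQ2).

Answer: MAIN

Derivation:
Event 1 (EXEC): [MAIN] PC=0: INC 5 -> ACC=5
Event 2 (INT 0): INT 0 arrives: push (MAIN, PC=1), enter IRQ0 at PC=0 (depth now 1)
Event 3 (EXEC): [IRQ0] PC=0: INC 1 -> ACC=6
Event 4 (EXEC): [IRQ0] PC=1: IRET -> resume MAIN at PC=1 (depth now 0)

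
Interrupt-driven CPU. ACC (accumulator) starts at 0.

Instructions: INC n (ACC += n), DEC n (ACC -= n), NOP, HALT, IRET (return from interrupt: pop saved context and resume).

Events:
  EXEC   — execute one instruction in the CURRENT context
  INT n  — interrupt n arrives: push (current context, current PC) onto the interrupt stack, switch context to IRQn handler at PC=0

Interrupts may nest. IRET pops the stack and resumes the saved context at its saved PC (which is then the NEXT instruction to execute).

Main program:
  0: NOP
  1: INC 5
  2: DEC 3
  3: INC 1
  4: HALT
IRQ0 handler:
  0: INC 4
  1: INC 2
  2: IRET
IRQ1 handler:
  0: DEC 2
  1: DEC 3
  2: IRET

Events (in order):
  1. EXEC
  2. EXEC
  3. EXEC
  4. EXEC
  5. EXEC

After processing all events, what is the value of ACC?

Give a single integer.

Answer: 3

Derivation:
Event 1 (EXEC): [MAIN] PC=0: NOP
Event 2 (EXEC): [MAIN] PC=1: INC 5 -> ACC=5
Event 3 (EXEC): [MAIN] PC=2: DEC 3 -> ACC=2
Event 4 (EXEC): [MAIN] PC=3: INC 1 -> ACC=3
Event 5 (EXEC): [MAIN] PC=4: HALT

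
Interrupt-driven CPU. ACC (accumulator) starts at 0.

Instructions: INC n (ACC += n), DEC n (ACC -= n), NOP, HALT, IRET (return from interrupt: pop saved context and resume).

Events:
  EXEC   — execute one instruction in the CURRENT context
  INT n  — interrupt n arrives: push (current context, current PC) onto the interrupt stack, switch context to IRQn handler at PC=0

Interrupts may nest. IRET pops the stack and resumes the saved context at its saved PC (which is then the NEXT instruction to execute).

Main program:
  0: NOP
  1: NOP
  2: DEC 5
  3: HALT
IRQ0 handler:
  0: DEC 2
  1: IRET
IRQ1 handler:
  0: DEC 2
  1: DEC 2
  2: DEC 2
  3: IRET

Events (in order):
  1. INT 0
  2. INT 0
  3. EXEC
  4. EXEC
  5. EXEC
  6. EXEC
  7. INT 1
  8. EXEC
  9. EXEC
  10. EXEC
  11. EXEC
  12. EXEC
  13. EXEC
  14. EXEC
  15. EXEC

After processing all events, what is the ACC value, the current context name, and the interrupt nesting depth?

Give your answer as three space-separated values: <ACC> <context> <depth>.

Answer: -15 MAIN 0

Derivation:
Event 1 (INT 0): INT 0 arrives: push (MAIN, PC=0), enter IRQ0 at PC=0 (depth now 1)
Event 2 (INT 0): INT 0 arrives: push (IRQ0, PC=0), enter IRQ0 at PC=0 (depth now 2)
Event 3 (EXEC): [IRQ0] PC=0: DEC 2 -> ACC=-2
Event 4 (EXEC): [IRQ0] PC=1: IRET -> resume IRQ0 at PC=0 (depth now 1)
Event 5 (EXEC): [IRQ0] PC=0: DEC 2 -> ACC=-4
Event 6 (EXEC): [IRQ0] PC=1: IRET -> resume MAIN at PC=0 (depth now 0)
Event 7 (INT 1): INT 1 arrives: push (MAIN, PC=0), enter IRQ1 at PC=0 (depth now 1)
Event 8 (EXEC): [IRQ1] PC=0: DEC 2 -> ACC=-6
Event 9 (EXEC): [IRQ1] PC=1: DEC 2 -> ACC=-8
Event 10 (EXEC): [IRQ1] PC=2: DEC 2 -> ACC=-10
Event 11 (EXEC): [IRQ1] PC=3: IRET -> resume MAIN at PC=0 (depth now 0)
Event 12 (EXEC): [MAIN] PC=0: NOP
Event 13 (EXEC): [MAIN] PC=1: NOP
Event 14 (EXEC): [MAIN] PC=2: DEC 5 -> ACC=-15
Event 15 (EXEC): [MAIN] PC=3: HALT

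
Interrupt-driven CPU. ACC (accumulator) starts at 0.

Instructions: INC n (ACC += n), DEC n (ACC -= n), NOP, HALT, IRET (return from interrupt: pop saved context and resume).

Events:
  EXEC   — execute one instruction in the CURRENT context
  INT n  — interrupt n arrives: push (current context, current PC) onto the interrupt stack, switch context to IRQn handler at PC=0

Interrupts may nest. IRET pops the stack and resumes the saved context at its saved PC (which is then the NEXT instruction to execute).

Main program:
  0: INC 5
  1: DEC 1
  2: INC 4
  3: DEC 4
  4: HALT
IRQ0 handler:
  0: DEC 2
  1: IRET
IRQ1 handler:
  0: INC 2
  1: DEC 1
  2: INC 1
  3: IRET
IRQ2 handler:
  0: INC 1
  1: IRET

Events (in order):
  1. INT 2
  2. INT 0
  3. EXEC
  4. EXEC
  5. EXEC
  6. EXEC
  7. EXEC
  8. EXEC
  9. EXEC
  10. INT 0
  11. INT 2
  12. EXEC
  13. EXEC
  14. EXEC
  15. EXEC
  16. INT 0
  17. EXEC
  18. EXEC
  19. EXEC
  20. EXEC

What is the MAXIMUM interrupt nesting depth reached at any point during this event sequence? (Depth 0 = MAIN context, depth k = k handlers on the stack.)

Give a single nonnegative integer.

Answer: 2

Derivation:
Event 1 (INT 2): INT 2 arrives: push (MAIN, PC=0), enter IRQ2 at PC=0 (depth now 1) [depth=1]
Event 2 (INT 0): INT 0 arrives: push (IRQ2, PC=0), enter IRQ0 at PC=0 (depth now 2) [depth=2]
Event 3 (EXEC): [IRQ0] PC=0: DEC 2 -> ACC=-2 [depth=2]
Event 4 (EXEC): [IRQ0] PC=1: IRET -> resume IRQ2 at PC=0 (depth now 1) [depth=1]
Event 5 (EXEC): [IRQ2] PC=0: INC 1 -> ACC=-1 [depth=1]
Event 6 (EXEC): [IRQ2] PC=1: IRET -> resume MAIN at PC=0 (depth now 0) [depth=0]
Event 7 (EXEC): [MAIN] PC=0: INC 5 -> ACC=4 [depth=0]
Event 8 (EXEC): [MAIN] PC=1: DEC 1 -> ACC=3 [depth=0]
Event 9 (EXEC): [MAIN] PC=2: INC 4 -> ACC=7 [depth=0]
Event 10 (INT 0): INT 0 arrives: push (MAIN, PC=3), enter IRQ0 at PC=0 (depth now 1) [depth=1]
Event 11 (INT 2): INT 2 arrives: push (IRQ0, PC=0), enter IRQ2 at PC=0 (depth now 2) [depth=2]
Event 12 (EXEC): [IRQ2] PC=0: INC 1 -> ACC=8 [depth=2]
Event 13 (EXEC): [IRQ2] PC=1: IRET -> resume IRQ0 at PC=0 (depth now 1) [depth=1]
Event 14 (EXEC): [IRQ0] PC=0: DEC 2 -> ACC=6 [depth=1]
Event 15 (EXEC): [IRQ0] PC=1: IRET -> resume MAIN at PC=3 (depth now 0) [depth=0]
Event 16 (INT 0): INT 0 arrives: push (MAIN, PC=3), enter IRQ0 at PC=0 (depth now 1) [depth=1]
Event 17 (EXEC): [IRQ0] PC=0: DEC 2 -> ACC=4 [depth=1]
Event 18 (EXEC): [IRQ0] PC=1: IRET -> resume MAIN at PC=3 (depth now 0) [depth=0]
Event 19 (EXEC): [MAIN] PC=3: DEC 4 -> ACC=0 [depth=0]
Event 20 (EXEC): [MAIN] PC=4: HALT [depth=0]
Max depth observed: 2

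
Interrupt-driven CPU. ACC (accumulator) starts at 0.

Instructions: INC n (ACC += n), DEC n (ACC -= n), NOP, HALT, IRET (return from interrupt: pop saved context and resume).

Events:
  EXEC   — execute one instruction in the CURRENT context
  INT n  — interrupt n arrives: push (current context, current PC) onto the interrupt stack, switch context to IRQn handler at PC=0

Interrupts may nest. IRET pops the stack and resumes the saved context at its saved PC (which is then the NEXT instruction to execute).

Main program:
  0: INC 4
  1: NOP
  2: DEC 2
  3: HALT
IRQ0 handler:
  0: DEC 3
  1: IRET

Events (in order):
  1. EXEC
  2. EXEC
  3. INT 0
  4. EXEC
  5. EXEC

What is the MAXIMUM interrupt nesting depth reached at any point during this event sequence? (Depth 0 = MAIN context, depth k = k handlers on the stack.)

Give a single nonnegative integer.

Answer: 1

Derivation:
Event 1 (EXEC): [MAIN] PC=0: INC 4 -> ACC=4 [depth=0]
Event 2 (EXEC): [MAIN] PC=1: NOP [depth=0]
Event 3 (INT 0): INT 0 arrives: push (MAIN, PC=2), enter IRQ0 at PC=0 (depth now 1) [depth=1]
Event 4 (EXEC): [IRQ0] PC=0: DEC 3 -> ACC=1 [depth=1]
Event 5 (EXEC): [IRQ0] PC=1: IRET -> resume MAIN at PC=2 (depth now 0) [depth=0]
Max depth observed: 1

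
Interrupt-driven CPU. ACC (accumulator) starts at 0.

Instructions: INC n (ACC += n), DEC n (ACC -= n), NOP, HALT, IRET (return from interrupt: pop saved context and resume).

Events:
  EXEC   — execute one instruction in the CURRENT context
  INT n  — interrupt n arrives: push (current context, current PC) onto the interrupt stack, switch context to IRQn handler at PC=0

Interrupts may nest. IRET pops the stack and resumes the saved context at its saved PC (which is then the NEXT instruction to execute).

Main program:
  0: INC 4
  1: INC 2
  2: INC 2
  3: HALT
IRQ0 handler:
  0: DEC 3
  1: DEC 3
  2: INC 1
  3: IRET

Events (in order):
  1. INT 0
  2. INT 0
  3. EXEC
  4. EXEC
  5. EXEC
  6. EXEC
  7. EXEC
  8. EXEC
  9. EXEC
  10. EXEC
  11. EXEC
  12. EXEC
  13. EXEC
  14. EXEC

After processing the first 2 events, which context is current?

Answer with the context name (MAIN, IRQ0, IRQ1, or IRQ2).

Event 1 (INT 0): INT 0 arrives: push (MAIN, PC=0), enter IRQ0 at PC=0 (depth now 1)
Event 2 (INT 0): INT 0 arrives: push (IRQ0, PC=0), enter IRQ0 at PC=0 (depth now 2)

Answer: IRQ0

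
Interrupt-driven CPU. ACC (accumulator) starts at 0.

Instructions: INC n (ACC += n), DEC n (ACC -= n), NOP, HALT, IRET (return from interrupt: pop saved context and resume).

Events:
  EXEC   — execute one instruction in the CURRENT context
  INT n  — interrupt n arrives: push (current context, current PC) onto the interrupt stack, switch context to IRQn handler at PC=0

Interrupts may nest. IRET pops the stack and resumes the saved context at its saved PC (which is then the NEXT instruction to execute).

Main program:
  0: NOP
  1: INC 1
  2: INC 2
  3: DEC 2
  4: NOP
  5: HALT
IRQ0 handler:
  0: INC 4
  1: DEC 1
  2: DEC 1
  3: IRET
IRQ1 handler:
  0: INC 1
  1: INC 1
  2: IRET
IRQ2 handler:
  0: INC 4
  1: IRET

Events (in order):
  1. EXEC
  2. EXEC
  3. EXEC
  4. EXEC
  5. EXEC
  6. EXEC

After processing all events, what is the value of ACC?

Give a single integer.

Event 1 (EXEC): [MAIN] PC=0: NOP
Event 2 (EXEC): [MAIN] PC=1: INC 1 -> ACC=1
Event 3 (EXEC): [MAIN] PC=2: INC 2 -> ACC=3
Event 4 (EXEC): [MAIN] PC=3: DEC 2 -> ACC=1
Event 5 (EXEC): [MAIN] PC=4: NOP
Event 6 (EXEC): [MAIN] PC=5: HALT

Answer: 1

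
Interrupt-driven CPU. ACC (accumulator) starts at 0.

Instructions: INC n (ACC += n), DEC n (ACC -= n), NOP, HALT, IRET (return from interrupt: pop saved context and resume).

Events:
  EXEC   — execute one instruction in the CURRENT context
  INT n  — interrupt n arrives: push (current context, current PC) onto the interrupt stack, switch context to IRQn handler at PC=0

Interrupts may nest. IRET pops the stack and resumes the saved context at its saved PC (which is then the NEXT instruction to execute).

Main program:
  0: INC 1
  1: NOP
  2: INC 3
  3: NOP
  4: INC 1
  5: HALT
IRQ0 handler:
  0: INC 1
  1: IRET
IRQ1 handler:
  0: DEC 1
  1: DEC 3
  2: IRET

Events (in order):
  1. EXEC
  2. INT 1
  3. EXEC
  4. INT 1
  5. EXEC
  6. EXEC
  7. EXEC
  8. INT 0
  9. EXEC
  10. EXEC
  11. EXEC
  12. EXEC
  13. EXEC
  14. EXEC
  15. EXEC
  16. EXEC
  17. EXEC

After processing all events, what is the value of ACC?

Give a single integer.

Answer: -2

Derivation:
Event 1 (EXEC): [MAIN] PC=0: INC 1 -> ACC=1
Event 2 (INT 1): INT 1 arrives: push (MAIN, PC=1), enter IRQ1 at PC=0 (depth now 1)
Event 3 (EXEC): [IRQ1] PC=0: DEC 1 -> ACC=0
Event 4 (INT 1): INT 1 arrives: push (IRQ1, PC=1), enter IRQ1 at PC=0 (depth now 2)
Event 5 (EXEC): [IRQ1] PC=0: DEC 1 -> ACC=-1
Event 6 (EXEC): [IRQ1] PC=1: DEC 3 -> ACC=-4
Event 7 (EXEC): [IRQ1] PC=2: IRET -> resume IRQ1 at PC=1 (depth now 1)
Event 8 (INT 0): INT 0 arrives: push (IRQ1, PC=1), enter IRQ0 at PC=0 (depth now 2)
Event 9 (EXEC): [IRQ0] PC=0: INC 1 -> ACC=-3
Event 10 (EXEC): [IRQ0] PC=1: IRET -> resume IRQ1 at PC=1 (depth now 1)
Event 11 (EXEC): [IRQ1] PC=1: DEC 3 -> ACC=-6
Event 12 (EXEC): [IRQ1] PC=2: IRET -> resume MAIN at PC=1 (depth now 0)
Event 13 (EXEC): [MAIN] PC=1: NOP
Event 14 (EXEC): [MAIN] PC=2: INC 3 -> ACC=-3
Event 15 (EXEC): [MAIN] PC=3: NOP
Event 16 (EXEC): [MAIN] PC=4: INC 1 -> ACC=-2
Event 17 (EXEC): [MAIN] PC=5: HALT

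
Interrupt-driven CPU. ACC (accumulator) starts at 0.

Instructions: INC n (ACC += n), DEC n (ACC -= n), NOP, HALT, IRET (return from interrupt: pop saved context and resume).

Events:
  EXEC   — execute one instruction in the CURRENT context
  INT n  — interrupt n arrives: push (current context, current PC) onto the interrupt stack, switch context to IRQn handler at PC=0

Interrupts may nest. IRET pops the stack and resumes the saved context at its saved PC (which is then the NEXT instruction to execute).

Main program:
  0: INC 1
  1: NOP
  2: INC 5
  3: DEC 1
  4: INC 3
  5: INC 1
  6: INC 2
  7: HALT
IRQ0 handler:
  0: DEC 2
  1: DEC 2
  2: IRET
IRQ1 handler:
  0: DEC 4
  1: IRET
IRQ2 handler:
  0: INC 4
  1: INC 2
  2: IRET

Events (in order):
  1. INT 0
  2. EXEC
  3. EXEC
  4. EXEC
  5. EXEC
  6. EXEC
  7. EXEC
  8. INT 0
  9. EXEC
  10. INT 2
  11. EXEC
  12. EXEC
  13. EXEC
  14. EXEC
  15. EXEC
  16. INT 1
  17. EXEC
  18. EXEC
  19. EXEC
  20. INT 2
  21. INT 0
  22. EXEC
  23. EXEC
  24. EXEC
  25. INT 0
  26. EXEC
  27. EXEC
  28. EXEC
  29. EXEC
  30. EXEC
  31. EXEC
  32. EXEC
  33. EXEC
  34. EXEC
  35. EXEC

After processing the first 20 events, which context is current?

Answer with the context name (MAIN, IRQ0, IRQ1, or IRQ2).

Event 1 (INT 0): INT 0 arrives: push (MAIN, PC=0), enter IRQ0 at PC=0 (depth now 1)
Event 2 (EXEC): [IRQ0] PC=0: DEC 2 -> ACC=-2
Event 3 (EXEC): [IRQ0] PC=1: DEC 2 -> ACC=-4
Event 4 (EXEC): [IRQ0] PC=2: IRET -> resume MAIN at PC=0 (depth now 0)
Event 5 (EXEC): [MAIN] PC=0: INC 1 -> ACC=-3
Event 6 (EXEC): [MAIN] PC=1: NOP
Event 7 (EXEC): [MAIN] PC=2: INC 5 -> ACC=2
Event 8 (INT 0): INT 0 arrives: push (MAIN, PC=3), enter IRQ0 at PC=0 (depth now 1)
Event 9 (EXEC): [IRQ0] PC=0: DEC 2 -> ACC=0
Event 10 (INT 2): INT 2 arrives: push (IRQ0, PC=1), enter IRQ2 at PC=0 (depth now 2)
Event 11 (EXEC): [IRQ2] PC=0: INC 4 -> ACC=4
Event 12 (EXEC): [IRQ2] PC=1: INC 2 -> ACC=6
Event 13 (EXEC): [IRQ2] PC=2: IRET -> resume IRQ0 at PC=1 (depth now 1)
Event 14 (EXEC): [IRQ0] PC=1: DEC 2 -> ACC=4
Event 15 (EXEC): [IRQ0] PC=2: IRET -> resume MAIN at PC=3 (depth now 0)
Event 16 (INT 1): INT 1 arrives: push (MAIN, PC=3), enter IRQ1 at PC=0 (depth now 1)
Event 17 (EXEC): [IRQ1] PC=0: DEC 4 -> ACC=0
Event 18 (EXEC): [IRQ1] PC=1: IRET -> resume MAIN at PC=3 (depth now 0)
Event 19 (EXEC): [MAIN] PC=3: DEC 1 -> ACC=-1
Event 20 (INT 2): INT 2 arrives: push (MAIN, PC=4), enter IRQ2 at PC=0 (depth now 1)

Answer: IRQ2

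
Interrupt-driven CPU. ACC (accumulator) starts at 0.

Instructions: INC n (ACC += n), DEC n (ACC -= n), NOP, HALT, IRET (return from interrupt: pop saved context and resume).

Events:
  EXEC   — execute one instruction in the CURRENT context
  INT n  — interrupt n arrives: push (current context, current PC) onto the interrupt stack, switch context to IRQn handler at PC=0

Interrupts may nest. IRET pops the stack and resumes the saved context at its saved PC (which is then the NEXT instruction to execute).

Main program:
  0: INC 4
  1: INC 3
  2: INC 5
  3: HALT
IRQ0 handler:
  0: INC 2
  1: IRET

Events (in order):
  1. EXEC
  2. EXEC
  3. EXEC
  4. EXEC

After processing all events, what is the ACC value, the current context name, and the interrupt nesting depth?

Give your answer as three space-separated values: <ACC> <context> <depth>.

Event 1 (EXEC): [MAIN] PC=0: INC 4 -> ACC=4
Event 2 (EXEC): [MAIN] PC=1: INC 3 -> ACC=7
Event 3 (EXEC): [MAIN] PC=2: INC 5 -> ACC=12
Event 4 (EXEC): [MAIN] PC=3: HALT

Answer: 12 MAIN 0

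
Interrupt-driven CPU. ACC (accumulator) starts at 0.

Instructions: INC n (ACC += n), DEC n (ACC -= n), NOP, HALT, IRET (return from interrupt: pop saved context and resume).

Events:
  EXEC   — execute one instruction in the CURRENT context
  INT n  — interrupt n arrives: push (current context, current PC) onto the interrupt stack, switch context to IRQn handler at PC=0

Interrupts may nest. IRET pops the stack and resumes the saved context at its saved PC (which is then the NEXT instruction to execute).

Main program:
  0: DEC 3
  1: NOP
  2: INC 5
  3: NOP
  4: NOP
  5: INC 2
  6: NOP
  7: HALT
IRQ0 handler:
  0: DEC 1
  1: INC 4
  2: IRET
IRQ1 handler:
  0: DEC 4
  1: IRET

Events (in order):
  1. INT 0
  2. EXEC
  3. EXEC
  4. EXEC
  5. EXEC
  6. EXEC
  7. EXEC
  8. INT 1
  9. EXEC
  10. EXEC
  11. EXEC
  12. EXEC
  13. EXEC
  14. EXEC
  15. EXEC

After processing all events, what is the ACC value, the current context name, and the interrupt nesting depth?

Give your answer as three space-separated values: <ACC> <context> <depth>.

Answer: 3 MAIN 0

Derivation:
Event 1 (INT 0): INT 0 arrives: push (MAIN, PC=0), enter IRQ0 at PC=0 (depth now 1)
Event 2 (EXEC): [IRQ0] PC=0: DEC 1 -> ACC=-1
Event 3 (EXEC): [IRQ0] PC=1: INC 4 -> ACC=3
Event 4 (EXEC): [IRQ0] PC=2: IRET -> resume MAIN at PC=0 (depth now 0)
Event 5 (EXEC): [MAIN] PC=0: DEC 3 -> ACC=0
Event 6 (EXEC): [MAIN] PC=1: NOP
Event 7 (EXEC): [MAIN] PC=2: INC 5 -> ACC=5
Event 8 (INT 1): INT 1 arrives: push (MAIN, PC=3), enter IRQ1 at PC=0 (depth now 1)
Event 9 (EXEC): [IRQ1] PC=0: DEC 4 -> ACC=1
Event 10 (EXEC): [IRQ1] PC=1: IRET -> resume MAIN at PC=3 (depth now 0)
Event 11 (EXEC): [MAIN] PC=3: NOP
Event 12 (EXEC): [MAIN] PC=4: NOP
Event 13 (EXEC): [MAIN] PC=5: INC 2 -> ACC=3
Event 14 (EXEC): [MAIN] PC=6: NOP
Event 15 (EXEC): [MAIN] PC=7: HALT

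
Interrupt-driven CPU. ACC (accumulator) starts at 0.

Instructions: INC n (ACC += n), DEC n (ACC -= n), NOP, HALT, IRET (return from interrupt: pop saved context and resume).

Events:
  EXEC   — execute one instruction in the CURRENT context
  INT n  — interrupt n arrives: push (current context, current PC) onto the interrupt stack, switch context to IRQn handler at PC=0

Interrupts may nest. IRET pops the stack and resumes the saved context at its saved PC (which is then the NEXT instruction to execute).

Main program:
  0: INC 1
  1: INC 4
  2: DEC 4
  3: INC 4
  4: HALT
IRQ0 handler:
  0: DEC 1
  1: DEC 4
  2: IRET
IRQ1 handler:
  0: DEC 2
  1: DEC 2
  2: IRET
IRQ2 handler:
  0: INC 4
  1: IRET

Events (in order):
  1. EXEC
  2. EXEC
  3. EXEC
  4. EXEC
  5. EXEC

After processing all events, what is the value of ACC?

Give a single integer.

Answer: 5

Derivation:
Event 1 (EXEC): [MAIN] PC=0: INC 1 -> ACC=1
Event 2 (EXEC): [MAIN] PC=1: INC 4 -> ACC=5
Event 3 (EXEC): [MAIN] PC=2: DEC 4 -> ACC=1
Event 4 (EXEC): [MAIN] PC=3: INC 4 -> ACC=5
Event 5 (EXEC): [MAIN] PC=4: HALT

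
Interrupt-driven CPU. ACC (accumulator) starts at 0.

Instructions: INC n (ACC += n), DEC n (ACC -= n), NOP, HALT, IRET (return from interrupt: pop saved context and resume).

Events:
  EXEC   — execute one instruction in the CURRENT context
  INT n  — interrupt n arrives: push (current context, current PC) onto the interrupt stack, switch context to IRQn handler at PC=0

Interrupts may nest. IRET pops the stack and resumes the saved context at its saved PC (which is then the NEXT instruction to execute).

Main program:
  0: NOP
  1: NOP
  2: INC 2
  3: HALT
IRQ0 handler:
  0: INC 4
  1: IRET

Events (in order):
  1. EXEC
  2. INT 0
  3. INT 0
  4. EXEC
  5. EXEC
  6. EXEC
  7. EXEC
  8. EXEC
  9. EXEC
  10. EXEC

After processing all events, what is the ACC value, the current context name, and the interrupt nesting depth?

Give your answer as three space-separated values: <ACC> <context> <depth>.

Answer: 10 MAIN 0

Derivation:
Event 1 (EXEC): [MAIN] PC=0: NOP
Event 2 (INT 0): INT 0 arrives: push (MAIN, PC=1), enter IRQ0 at PC=0 (depth now 1)
Event 3 (INT 0): INT 0 arrives: push (IRQ0, PC=0), enter IRQ0 at PC=0 (depth now 2)
Event 4 (EXEC): [IRQ0] PC=0: INC 4 -> ACC=4
Event 5 (EXEC): [IRQ0] PC=1: IRET -> resume IRQ0 at PC=0 (depth now 1)
Event 6 (EXEC): [IRQ0] PC=0: INC 4 -> ACC=8
Event 7 (EXEC): [IRQ0] PC=1: IRET -> resume MAIN at PC=1 (depth now 0)
Event 8 (EXEC): [MAIN] PC=1: NOP
Event 9 (EXEC): [MAIN] PC=2: INC 2 -> ACC=10
Event 10 (EXEC): [MAIN] PC=3: HALT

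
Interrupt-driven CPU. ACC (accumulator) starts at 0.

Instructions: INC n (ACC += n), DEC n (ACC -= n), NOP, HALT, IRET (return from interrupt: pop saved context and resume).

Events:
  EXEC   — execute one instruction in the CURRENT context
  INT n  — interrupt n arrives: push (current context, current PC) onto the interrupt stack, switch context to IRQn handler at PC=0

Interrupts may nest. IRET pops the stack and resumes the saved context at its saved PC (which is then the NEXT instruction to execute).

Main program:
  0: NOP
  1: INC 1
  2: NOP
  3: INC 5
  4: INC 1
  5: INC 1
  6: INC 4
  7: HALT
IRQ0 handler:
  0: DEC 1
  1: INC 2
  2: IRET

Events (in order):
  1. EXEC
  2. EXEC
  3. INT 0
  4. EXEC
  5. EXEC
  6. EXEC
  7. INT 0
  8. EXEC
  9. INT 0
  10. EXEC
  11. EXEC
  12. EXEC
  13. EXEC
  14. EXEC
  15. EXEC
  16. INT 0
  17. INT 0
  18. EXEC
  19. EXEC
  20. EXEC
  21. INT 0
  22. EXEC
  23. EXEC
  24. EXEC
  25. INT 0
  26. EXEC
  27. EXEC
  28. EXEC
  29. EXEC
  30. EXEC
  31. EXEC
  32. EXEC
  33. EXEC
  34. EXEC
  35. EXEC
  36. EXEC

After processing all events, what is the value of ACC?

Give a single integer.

Event 1 (EXEC): [MAIN] PC=0: NOP
Event 2 (EXEC): [MAIN] PC=1: INC 1 -> ACC=1
Event 3 (INT 0): INT 0 arrives: push (MAIN, PC=2), enter IRQ0 at PC=0 (depth now 1)
Event 4 (EXEC): [IRQ0] PC=0: DEC 1 -> ACC=0
Event 5 (EXEC): [IRQ0] PC=1: INC 2 -> ACC=2
Event 6 (EXEC): [IRQ0] PC=2: IRET -> resume MAIN at PC=2 (depth now 0)
Event 7 (INT 0): INT 0 arrives: push (MAIN, PC=2), enter IRQ0 at PC=0 (depth now 1)
Event 8 (EXEC): [IRQ0] PC=0: DEC 1 -> ACC=1
Event 9 (INT 0): INT 0 arrives: push (IRQ0, PC=1), enter IRQ0 at PC=0 (depth now 2)
Event 10 (EXEC): [IRQ0] PC=0: DEC 1 -> ACC=0
Event 11 (EXEC): [IRQ0] PC=1: INC 2 -> ACC=2
Event 12 (EXEC): [IRQ0] PC=2: IRET -> resume IRQ0 at PC=1 (depth now 1)
Event 13 (EXEC): [IRQ0] PC=1: INC 2 -> ACC=4
Event 14 (EXEC): [IRQ0] PC=2: IRET -> resume MAIN at PC=2 (depth now 0)
Event 15 (EXEC): [MAIN] PC=2: NOP
Event 16 (INT 0): INT 0 arrives: push (MAIN, PC=3), enter IRQ0 at PC=0 (depth now 1)
Event 17 (INT 0): INT 0 arrives: push (IRQ0, PC=0), enter IRQ0 at PC=0 (depth now 2)
Event 18 (EXEC): [IRQ0] PC=0: DEC 1 -> ACC=3
Event 19 (EXEC): [IRQ0] PC=1: INC 2 -> ACC=5
Event 20 (EXEC): [IRQ0] PC=2: IRET -> resume IRQ0 at PC=0 (depth now 1)
Event 21 (INT 0): INT 0 arrives: push (IRQ0, PC=0), enter IRQ0 at PC=0 (depth now 2)
Event 22 (EXEC): [IRQ0] PC=0: DEC 1 -> ACC=4
Event 23 (EXEC): [IRQ0] PC=1: INC 2 -> ACC=6
Event 24 (EXEC): [IRQ0] PC=2: IRET -> resume IRQ0 at PC=0 (depth now 1)
Event 25 (INT 0): INT 0 arrives: push (IRQ0, PC=0), enter IRQ0 at PC=0 (depth now 2)
Event 26 (EXEC): [IRQ0] PC=0: DEC 1 -> ACC=5
Event 27 (EXEC): [IRQ0] PC=1: INC 2 -> ACC=7
Event 28 (EXEC): [IRQ0] PC=2: IRET -> resume IRQ0 at PC=0 (depth now 1)
Event 29 (EXEC): [IRQ0] PC=0: DEC 1 -> ACC=6
Event 30 (EXEC): [IRQ0] PC=1: INC 2 -> ACC=8
Event 31 (EXEC): [IRQ0] PC=2: IRET -> resume MAIN at PC=3 (depth now 0)
Event 32 (EXEC): [MAIN] PC=3: INC 5 -> ACC=13
Event 33 (EXEC): [MAIN] PC=4: INC 1 -> ACC=14
Event 34 (EXEC): [MAIN] PC=5: INC 1 -> ACC=15
Event 35 (EXEC): [MAIN] PC=6: INC 4 -> ACC=19
Event 36 (EXEC): [MAIN] PC=7: HALT

Answer: 19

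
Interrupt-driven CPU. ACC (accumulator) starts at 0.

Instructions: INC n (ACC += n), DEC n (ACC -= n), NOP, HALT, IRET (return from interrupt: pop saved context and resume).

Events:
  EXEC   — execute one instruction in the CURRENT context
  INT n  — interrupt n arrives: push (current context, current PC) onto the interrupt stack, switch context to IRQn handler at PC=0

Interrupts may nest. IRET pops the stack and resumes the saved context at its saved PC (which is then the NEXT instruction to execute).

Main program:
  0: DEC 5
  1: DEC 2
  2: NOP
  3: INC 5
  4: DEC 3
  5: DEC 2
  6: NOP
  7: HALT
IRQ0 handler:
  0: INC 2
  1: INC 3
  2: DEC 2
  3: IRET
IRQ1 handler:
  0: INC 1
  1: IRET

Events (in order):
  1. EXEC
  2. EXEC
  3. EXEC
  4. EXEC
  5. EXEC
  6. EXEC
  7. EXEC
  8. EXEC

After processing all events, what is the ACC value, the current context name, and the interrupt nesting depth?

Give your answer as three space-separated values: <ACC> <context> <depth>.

Answer: -7 MAIN 0

Derivation:
Event 1 (EXEC): [MAIN] PC=0: DEC 5 -> ACC=-5
Event 2 (EXEC): [MAIN] PC=1: DEC 2 -> ACC=-7
Event 3 (EXEC): [MAIN] PC=2: NOP
Event 4 (EXEC): [MAIN] PC=3: INC 5 -> ACC=-2
Event 5 (EXEC): [MAIN] PC=4: DEC 3 -> ACC=-5
Event 6 (EXEC): [MAIN] PC=5: DEC 2 -> ACC=-7
Event 7 (EXEC): [MAIN] PC=6: NOP
Event 8 (EXEC): [MAIN] PC=7: HALT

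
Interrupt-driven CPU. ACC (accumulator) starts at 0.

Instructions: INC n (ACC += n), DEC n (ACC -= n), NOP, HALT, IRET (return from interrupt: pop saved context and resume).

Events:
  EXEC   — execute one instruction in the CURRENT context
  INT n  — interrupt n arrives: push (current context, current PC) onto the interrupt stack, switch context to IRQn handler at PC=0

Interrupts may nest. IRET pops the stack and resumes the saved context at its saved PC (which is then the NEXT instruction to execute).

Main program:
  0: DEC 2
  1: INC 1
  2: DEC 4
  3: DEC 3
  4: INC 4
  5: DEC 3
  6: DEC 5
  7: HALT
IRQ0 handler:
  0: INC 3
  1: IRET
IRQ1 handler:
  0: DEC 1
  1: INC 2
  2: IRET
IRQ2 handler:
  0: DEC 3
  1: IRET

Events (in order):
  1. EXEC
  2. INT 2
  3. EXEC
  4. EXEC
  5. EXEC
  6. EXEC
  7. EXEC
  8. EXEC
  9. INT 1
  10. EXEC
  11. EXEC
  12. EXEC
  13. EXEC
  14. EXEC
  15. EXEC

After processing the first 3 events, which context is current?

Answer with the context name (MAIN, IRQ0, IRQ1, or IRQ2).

Event 1 (EXEC): [MAIN] PC=0: DEC 2 -> ACC=-2
Event 2 (INT 2): INT 2 arrives: push (MAIN, PC=1), enter IRQ2 at PC=0 (depth now 1)
Event 3 (EXEC): [IRQ2] PC=0: DEC 3 -> ACC=-5

Answer: IRQ2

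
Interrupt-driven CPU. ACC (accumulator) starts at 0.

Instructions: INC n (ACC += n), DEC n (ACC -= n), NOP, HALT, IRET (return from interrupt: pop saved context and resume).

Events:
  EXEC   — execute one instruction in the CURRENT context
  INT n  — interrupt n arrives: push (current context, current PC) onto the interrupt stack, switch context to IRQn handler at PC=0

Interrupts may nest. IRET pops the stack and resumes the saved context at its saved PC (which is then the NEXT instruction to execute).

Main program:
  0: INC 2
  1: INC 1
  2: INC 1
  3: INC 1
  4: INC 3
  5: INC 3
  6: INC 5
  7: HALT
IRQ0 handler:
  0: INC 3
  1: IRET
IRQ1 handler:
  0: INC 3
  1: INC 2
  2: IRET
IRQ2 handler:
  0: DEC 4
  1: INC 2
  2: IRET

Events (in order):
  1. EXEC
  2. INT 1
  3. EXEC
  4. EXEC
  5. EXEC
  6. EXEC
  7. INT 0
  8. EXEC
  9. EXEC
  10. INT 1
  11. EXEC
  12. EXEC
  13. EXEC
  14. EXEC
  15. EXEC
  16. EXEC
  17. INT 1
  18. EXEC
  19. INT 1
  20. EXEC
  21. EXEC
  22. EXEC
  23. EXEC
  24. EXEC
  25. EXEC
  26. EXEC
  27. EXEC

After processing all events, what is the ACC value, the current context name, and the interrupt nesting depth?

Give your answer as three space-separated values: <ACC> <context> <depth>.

Event 1 (EXEC): [MAIN] PC=0: INC 2 -> ACC=2
Event 2 (INT 1): INT 1 arrives: push (MAIN, PC=1), enter IRQ1 at PC=0 (depth now 1)
Event 3 (EXEC): [IRQ1] PC=0: INC 3 -> ACC=5
Event 4 (EXEC): [IRQ1] PC=1: INC 2 -> ACC=7
Event 5 (EXEC): [IRQ1] PC=2: IRET -> resume MAIN at PC=1 (depth now 0)
Event 6 (EXEC): [MAIN] PC=1: INC 1 -> ACC=8
Event 7 (INT 0): INT 0 arrives: push (MAIN, PC=2), enter IRQ0 at PC=0 (depth now 1)
Event 8 (EXEC): [IRQ0] PC=0: INC 3 -> ACC=11
Event 9 (EXEC): [IRQ0] PC=1: IRET -> resume MAIN at PC=2 (depth now 0)
Event 10 (INT 1): INT 1 arrives: push (MAIN, PC=2), enter IRQ1 at PC=0 (depth now 1)
Event 11 (EXEC): [IRQ1] PC=0: INC 3 -> ACC=14
Event 12 (EXEC): [IRQ1] PC=1: INC 2 -> ACC=16
Event 13 (EXEC): [IRQ1] PC=2: IRET -> resume MAIN at PC=2 (depth now 0)
Event 14 (EXEC): [MAIN] PC=2: INC 1 -> ACC=17
Event 15 (EXEC): [MAIN] PC=3: INC 1 -> ACC=18
Event 16 (EXEC): [MAIN] PC=4: INC 3 -> ACC=21
Event 17 (INT 1): INT 1 arrives: push (MAIN, PC=5), enter IRQ1 at PC=0 (depth now 1)
Event 18 (EXEC): [IRQ1] PC=0: INC 3 -> ACC=24
Event 19 (INT 1): INT 1 arrives: push (IRQ1, PC=1), enter IRQ1 at PC=0 (depth now 2)
Event 20 (EXEC): [IRQ1] PC=0: INC 3 -> ACC=27
Event 21 (EXEC): [IRQ1] PC=1: INC 2 -> ACC=29
Event 22 (EXEC): [IRQ1] PC=2: IRET -> resume IRQ1 at PC=1 (depth now 1)
Event 23 (EXEC): [IRQ1] PC=1: INC 2 -> ACC=31
Event 24 (EXEC): [IRQ1] PC=2: IRET -> resume MAIN at PC=5 (depth now 0)
Event 25 (EXEC): [MAIN] PC=5: INC 3 -> ACC=34
Event 26 (EXEC): [MAIN] PC=6: INC 5 -> ACC=39
Event 27 (EXEC): [MAIN] PC=7: HALT

Answer: 39 MAIN 0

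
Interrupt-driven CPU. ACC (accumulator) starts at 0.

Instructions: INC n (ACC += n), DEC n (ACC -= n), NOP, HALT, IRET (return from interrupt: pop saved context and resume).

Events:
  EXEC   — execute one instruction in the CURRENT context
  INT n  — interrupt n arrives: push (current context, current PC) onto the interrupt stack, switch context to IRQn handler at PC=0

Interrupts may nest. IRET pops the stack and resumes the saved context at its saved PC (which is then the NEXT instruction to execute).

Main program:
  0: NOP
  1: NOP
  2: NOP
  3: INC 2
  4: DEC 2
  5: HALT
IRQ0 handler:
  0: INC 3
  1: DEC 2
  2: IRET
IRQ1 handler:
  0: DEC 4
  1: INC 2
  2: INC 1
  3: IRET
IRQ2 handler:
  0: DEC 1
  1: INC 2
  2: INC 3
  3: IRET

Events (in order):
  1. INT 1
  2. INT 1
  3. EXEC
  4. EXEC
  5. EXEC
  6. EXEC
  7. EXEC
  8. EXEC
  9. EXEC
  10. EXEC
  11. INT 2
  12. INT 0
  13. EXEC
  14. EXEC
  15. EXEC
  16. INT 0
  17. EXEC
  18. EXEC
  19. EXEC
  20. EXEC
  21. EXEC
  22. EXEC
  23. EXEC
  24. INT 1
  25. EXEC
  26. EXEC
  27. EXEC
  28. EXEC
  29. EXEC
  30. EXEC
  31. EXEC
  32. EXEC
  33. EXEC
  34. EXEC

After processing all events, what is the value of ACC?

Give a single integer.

Event 1 (INT 1): INT 1 arrives: push (MAIN, PC=0), enter IRQ1 at PC=0 (depth now 1)
Event 2 (INT 1): INT 1 arrives: push (IRQ1, PC=0), enter IRQ1 at PC=0 (depth now 2)
Event 3 (EXEC): [IRQ1] PC=0: DEC 4 -> ACC=-4
Event 4 (EXEC): [IRQ1] PC=1: INC 2 -> ACC=-2
Event 5 (EXEC): [IRQ1] PC=2: INC 1 -> ACC=-1
Event 6 (EXEC): [IRQ1] PC=3: IRET -> resume IRQ1 at PC=0 (depth now 1)
Event 7 (EXEC): [IRQ1] PC=0: DEC 4 -> ACC=-5
Event 8 (EXEC): [IRQ1] PC=1: INC 2 -> ACC=-3
Event 9 (EXEC): [IRQ1] PC=2: INC 1 -> ACC=-2
Event 10 (EXEC): [IRQ1] PC=3: IRET -> resume MAIN at PC=0 (depth now 0)
Event 11 (INT 2): INT 2 arrives: push (MAIN, PC=0), enter IRQ2 at PC=0 (depth now 1)
Event 12 (INT 0): INT 0 arrives: push (IRQ2, PC=0), enter IRQ0 at PC=0 (depth now 2)
Event 13 (EXEC): [IRQ0] PC=0: INC 3 -> ACC=1
Event 14 (EXEC): [IRQ0] PC=1: DEC 2 -> ACC=-1
Event 15 (EXEC): [IRQ0] PC=2: IRET -> resume IRQ2 at PC=0 (depth now 1)
Event 16 (INT 0): INT 0 arrives: push (IRQ2, PC=0), enter IRQ0 at PC=0 (depth now 2)
Event 17 (EXEC): [IRQ0] PC=0: INC 3 -> ACC=2
Event 18 (EXEC): [IRQ0] PC=1: DEC 2 -> ACC=0
Event 19 (EXEC): [IRQ0] PC=2: IRET -> resume IRQ2 at PC=0 (depth now 1)
Event 20 (EXEC): [IRQ2] PC=0: DEC 1 -> ACC=-1
Event 21 (EXEC): [IRQ2] PC=1: INC 2 -> ACC=1
Event 22 (EXEC): [IRQ2] PC=2: INC 3 -> ACC=4
Event 23 (EXEC): [IRQ2] PC=3: IRET -> resume MAIN at PC=0 (depth now 0)
Event 24 (INT 1): INT 1 arrives: push (MAIN, PC=0), enter IRQ1 at PC=0 (depth now 1)
Event 25 (EXEC): [IRQ1] PC=0: DEC 4 -> ACC=0
Event 26 (EXEC): [IRQ1] PC=1: INC 2 -> ACC=2
Event 27 (EXEC): [IRQ1] PC=2: INC 1 -> ACC=3
Event 28 (EXEC): [IRQ1] PC=3: IRET -> resume MAIN at PC=0 (depth now 0)
Event 29 (EXEC): [MAIN] PC=0: NOP
Event 30 (EXEC): [MAIN] PC=1: NOP
Event 31 (EXEC): [MAIN] PC=2: NOP
Event 32 (EXEC): [MAIN] PC=3: INC 2 -> ACC=5
Event 33 (EXEC): [MAIN] PC=4: DEC 2 -> ACC=3
Event 34 (EXEC): [MAIN] PC=5: HALT

Answer: 3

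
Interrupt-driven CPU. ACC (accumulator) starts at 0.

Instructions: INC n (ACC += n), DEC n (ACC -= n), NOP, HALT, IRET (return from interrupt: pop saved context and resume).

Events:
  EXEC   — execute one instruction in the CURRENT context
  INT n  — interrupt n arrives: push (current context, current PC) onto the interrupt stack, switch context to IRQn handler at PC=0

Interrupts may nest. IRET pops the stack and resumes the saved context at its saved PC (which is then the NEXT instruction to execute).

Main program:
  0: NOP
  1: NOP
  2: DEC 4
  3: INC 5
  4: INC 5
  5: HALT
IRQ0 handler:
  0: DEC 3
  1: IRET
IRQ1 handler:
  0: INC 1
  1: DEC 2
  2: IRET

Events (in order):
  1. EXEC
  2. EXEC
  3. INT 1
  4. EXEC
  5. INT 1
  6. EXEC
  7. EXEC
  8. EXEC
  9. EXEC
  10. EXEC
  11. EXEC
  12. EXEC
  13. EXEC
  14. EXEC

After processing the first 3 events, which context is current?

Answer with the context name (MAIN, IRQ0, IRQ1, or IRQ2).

Event 1 (EXEC): [MAIN] PC=0: NOP
Event 2 (EXEC): [MAIN] PC=1: NOP
Event 3 (INT 1): INT 1 arrives: push (MAIN, PC=2), enter IRQ1 at PC=0 (depth now 1)

Answer: IRQ1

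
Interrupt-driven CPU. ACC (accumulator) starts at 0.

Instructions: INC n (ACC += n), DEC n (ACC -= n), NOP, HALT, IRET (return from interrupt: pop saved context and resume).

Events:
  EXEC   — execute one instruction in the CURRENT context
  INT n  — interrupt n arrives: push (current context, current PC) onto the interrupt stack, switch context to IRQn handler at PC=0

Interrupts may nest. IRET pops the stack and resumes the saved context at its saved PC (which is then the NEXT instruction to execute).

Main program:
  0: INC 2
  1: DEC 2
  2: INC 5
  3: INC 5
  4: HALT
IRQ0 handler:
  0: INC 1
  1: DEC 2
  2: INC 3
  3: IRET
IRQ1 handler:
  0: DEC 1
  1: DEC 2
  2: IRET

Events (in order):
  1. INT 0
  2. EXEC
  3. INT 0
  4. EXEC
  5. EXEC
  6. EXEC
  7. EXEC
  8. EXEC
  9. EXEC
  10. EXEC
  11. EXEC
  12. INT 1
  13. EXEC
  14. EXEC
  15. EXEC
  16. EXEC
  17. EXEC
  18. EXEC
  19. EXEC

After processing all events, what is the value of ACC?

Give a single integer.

Event 1 (INT 0): INT 0 arrives: push (MAIN, PC=0), enter IRQ0 at PC=0 (depth now 1)
Event 2 (EXEC): [IRQ0] PC=0: INC 1 -> ACC=1
Event 3 (INT 0): INT 0 arrives: push (IRQ0, PC=1), enter IRQ0 at PC=0 (depth now 2)
Event 4 (EXEC): [IRQ0] PC=0: INC 1 -> ACC=2
Event 5 (EXEC): [IRQ0] PC=1: DEC 2 -> ACC=0
Event 6 (EXEC): [IRQ0] PC=2: INC 3 -> ACC=3
Event 7 (EXEC): [IRQ0] PC=3: IRET -> resume IRQ0 at PC=1 (depth now 1)
Event 8 (EXEC): [IRQ0] PC=1: DEC 2 -> ACC=1
Event 9 (EXEC): [IRQ0] PC=2: INC 3 -> ACC=4
Event 10 (EXEC): [IRQ0] PC=3: IRET -> resume MAIN at PC=0 (depth now 0)
Event 11 (EXEC): [MAIN] PC=0: INC 2 -> ACC=6
Event 12 (INT 1): INT 1 arrives: push (MAIN, PC=1), enter IRQ1 at PC=0 (depth now 1)
Event 13 (EXEC): [IRQ1] PC=0: DEC 1 -> ACC=5
Event 14 (EXEC): [IRQ1] PC=1: DEC 2 -> ACC=3
Event 15 (EXEC): [IRQ1] PC=2: IRET -> resume MAIN at PC=1 (depth now 0)
Event 16 (EXEC): [MAIN] PC=1: DEC 2 -> ACC=1
Event 17 (EXEC): [MAIN] PC=2: INC 5 -> ACC=6
Event 18 (EXEC): [MAIN] PC=3: INC 5 -> ACC=11
Event 19 (EXEC): [MAIN] PC=4: HALT

Answer: 11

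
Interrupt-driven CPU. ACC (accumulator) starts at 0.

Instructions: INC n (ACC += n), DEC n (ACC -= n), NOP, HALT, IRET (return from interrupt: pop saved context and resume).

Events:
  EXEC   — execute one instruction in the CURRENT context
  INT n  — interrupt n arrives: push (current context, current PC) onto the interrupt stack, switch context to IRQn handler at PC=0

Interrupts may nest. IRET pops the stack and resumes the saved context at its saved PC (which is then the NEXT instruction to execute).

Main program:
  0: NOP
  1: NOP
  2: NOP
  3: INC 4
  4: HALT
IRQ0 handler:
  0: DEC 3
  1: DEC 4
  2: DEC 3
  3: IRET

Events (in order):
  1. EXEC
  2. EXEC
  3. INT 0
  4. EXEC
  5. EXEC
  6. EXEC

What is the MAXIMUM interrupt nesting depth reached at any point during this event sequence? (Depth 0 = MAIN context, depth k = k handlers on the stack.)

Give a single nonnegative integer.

Answer: 1

Derivation:
Event 1 (EXEC): [MAIN] PC=0: NOP [depth=0]
Event 2 (EXEC): [MAIN] PC=1: NOP [depth=0]
Event 3 (INT 0): INT 0 arrives: push (MAIN, PC=2), enter IRQ0 at PC=0 (depth now 1) [depth=1]
Event 4 (EXEC): [IRQ0] PC=0: DEC 3 -> ACC=-3 [depth=1]
Event 5 (EXEC): [IRQ0] PC=1: DEC 4 -> ACC=-7 [depth=1]
Event 6 (EXEC): [IRQ0] PC=2: DEC 3 -> ACC=-10 [depth=1]
Max depth observed: 1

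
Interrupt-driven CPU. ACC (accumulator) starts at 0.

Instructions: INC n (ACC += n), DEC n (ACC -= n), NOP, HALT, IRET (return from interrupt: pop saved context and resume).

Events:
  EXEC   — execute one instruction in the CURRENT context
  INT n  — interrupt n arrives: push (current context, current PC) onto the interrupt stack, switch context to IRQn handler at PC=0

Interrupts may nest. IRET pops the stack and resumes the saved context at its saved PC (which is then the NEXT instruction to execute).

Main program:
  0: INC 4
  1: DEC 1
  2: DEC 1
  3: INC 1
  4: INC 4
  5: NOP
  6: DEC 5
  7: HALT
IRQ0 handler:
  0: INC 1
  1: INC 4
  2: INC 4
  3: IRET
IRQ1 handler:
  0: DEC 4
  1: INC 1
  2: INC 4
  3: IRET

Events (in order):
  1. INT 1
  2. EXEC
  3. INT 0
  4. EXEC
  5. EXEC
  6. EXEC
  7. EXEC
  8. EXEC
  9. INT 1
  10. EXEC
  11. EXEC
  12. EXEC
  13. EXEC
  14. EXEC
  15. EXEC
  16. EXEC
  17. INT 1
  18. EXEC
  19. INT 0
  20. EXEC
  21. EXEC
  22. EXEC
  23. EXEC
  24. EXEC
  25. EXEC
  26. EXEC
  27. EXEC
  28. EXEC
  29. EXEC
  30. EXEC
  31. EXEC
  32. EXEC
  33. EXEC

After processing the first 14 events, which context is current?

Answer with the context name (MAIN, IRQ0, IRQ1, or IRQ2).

Event 1 (INT 1): INT 1 arrives: push (MAIN, PC=0), enter IRQ1 at PC=0 (depth now 1)
Event 2 (EXEC): [IRQ1] PC=0: DEC 4 -> ACC=-4
Event 3 (INT 0): INT 0 arrives: push (IRQ1, PC=1), enter IRQ0 at PC=0 (depth now 2)
Event 4 (EXEC): [IRQ0] PC=0: INC 1 -> ACC=-3
Event 5 (EXEC): [IRQ0] PC=1: INC 4 -> ACC=1
Event 6 (EXEC): [IRQ0] PC=2: INC 4 -> ACC=5
Event 7 (EXEC): [IRQ0] PC=3: IRET -> resume IRQ1 at PC=1 (depth now 1)
Event 8 (EXEC): [IRQ1] PC=1: INC 1 -> ACC=6
Event 9 (INT 1): INT 1 arrives: push (IRQ1, PC=2), enter IRQ1 at PC=0 (depth now 2)
Event 10 (EXEC): [IRQ1] PC=0: DEC 4 -> ACC=2
Event 11 (EXEC): [IRQ1] PC=1: INC 1 -> ACC=3
Event 12 (EXEC): [IRQ1] PC=2: INC 4 -> ACC=7
Event 13 (EXEC): [IRQ1] PC=3: IRET -> resume IRQ1 at PC=2 (depth now 1)
Event 14 (EXEC): [IRQ1] PC=2: INC 4 -> ACC=11

Answer: IRQ1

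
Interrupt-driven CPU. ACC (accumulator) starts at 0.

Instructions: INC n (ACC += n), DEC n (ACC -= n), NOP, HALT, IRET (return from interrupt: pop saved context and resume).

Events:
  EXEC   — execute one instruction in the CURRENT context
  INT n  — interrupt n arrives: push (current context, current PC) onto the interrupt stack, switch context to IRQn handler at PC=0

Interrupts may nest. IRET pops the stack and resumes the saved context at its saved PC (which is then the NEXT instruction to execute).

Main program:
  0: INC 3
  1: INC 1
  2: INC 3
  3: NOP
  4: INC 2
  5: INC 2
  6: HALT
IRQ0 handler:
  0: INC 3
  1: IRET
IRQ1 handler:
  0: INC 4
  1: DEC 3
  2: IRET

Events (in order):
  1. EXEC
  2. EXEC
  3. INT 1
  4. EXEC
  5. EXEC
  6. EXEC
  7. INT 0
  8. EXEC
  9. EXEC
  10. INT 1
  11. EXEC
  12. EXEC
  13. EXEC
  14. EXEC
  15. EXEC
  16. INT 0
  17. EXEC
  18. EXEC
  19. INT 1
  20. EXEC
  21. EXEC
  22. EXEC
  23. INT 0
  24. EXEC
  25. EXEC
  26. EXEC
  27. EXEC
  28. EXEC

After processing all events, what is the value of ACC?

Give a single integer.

Event 1 (EXEC): [MAIN] PC=0: INC 3 -> ACC=3
Event 2 (EXEC): [MAIN] PC=1: INC 1 -> ACC=4
Event 3 (INT 1): INT 1 arrives: push (MAIN, PC=2), enter IRQ1 at PC=0 (depth now 1)
Event 4 (EXEC): [IRQ1] PC=0: INC 4 -> ACC=8
Event 5 (EXEC): [IRQ1] PC=1: DEC 3 -> ACC=5
Event 6 (EXEC): [IRQ1] PC=2: IRET -> resume MAIN at PC=2 (depth now 0)
Event 7 (INT 0): INT 0 arrives: push (MAIN, PC=2), enter IRQ0 at PC=0 (depth now 1)
Event 8 (EXEC): [IRQ0] PC=0: INC 3 -> ACC=8
Event 9 (EXEC): [IRQ0] PC=1: IRET -> resume MAIN at PC=2 (depth now 0)
Event 10 (INT 1): INT 1 arrives: push (MAIN, PC=2), enter IRQ1 at PC=0 (depth now 1)
Event 11 (EXEC): [IRQ1] PC=0: INC 4 -> ACC=12
Event 12 (EXEC): [IRQ1] PC=1: DEC 3 -> ACC=9
Event 13 (EXEC): [IRQ1] PC=2: IRET -> resume MAIN at PC=2 (depth now 0)
Event 14 (EXEC): [MAIN] PC=2: INC 3 -> ACC=12
Event 15 (EXEC): [MAIN] PC=3: NOP
Event 16 (INT 0): INT 0 arrives: push (MAIN, PC=4), enter IRQ0 at PC=0 (depth now 1)
Event 17 (EXEC): [IRQ0] PC=0: INC 3 -> ACC=15
Event 18 (EXEC): [IRQ0] PC=1: IRET -> resume MAIN at PC=4 (depth now 0)
Event 19 (INT 1): INT 1 arrives: push (MAIN, PC=4), enter IRQ1 at PC=0 (depth now 1)
Event 20 (EXEC): [IRQ1] PC=0: INC 4 -> ACC=19
Event 21 (EXEC): [IRQ1] PC=1: DEC 3 -> ACC=16
Event 22 (EXEC): [IRQ1] PC=2: IRET -> resume MAIN at PC=4 (depth now 0)
Event 23 (INT 0): INT 0 arrives: push (MAIN, PC=4), enter IRQ0 at PC=0 (depth now 1)
Event 24 (EXEC): [IRQ0] PC=0: INC 3 -> ACC=19
Event 25 (EXEC): [IRQ0] PC=1: IRET -> resume MAIN at PC=4 (depth now 0)
Event 26 (EXEC): [MAIN] PC=4: INC 2 -> ACC=21
Event 27 (EXEC): [MAIN] PC=5: INC 2 -> ACC=23
Event 28 (EXEC): [MAIN] PC=6: HALT

Answer: 23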